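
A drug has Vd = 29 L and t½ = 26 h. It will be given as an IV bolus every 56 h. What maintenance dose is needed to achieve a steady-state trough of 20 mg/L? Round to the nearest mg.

2001 mg

τ/t½ = 56/26 ≈ 2.1538, so f = (1/2)^(56/26) ≈ 0.224713.
Cmin,ss = (D/Vd)·f/(1−f), so D = Cmin,ss·Vd·(1−f)/f.
D = 20 × 29 × (1−f)/f ≈ 20 × 29 × 3.45012 ≈ 2001.07 mg.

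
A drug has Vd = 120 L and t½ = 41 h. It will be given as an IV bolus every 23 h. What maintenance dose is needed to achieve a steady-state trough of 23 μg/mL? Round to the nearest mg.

1312 mg

τ/t½ = 23/41 ≈ 0.56098, so f = (1/2)^(23/41) ≈ 0.677844.
Cmin,ss = (D/Vd)·f/(1−f), so D = Cmin,ss·Vd·(1−f)/f.
D = 23 × 120 × (1−f)/f ≈ 23 × 120 × 0.47527 ≈ 1311.75 mg.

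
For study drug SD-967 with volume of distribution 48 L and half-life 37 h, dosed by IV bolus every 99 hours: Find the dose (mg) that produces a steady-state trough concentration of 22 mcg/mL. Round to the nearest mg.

5691 mg

τ/t½ = 99/37 ≈ 2.6757, so f = (1/2)^(99/37) ≈ 0.156510.
Cmin,ss = (D/Vd)·f/(1−f), so D = Cmin,ss·Vd·(1−f)/f.
D = 22 × 48 × (1−f)/f ≈ 22 × 48 × 5.38937 ≈ 5691.17 mg.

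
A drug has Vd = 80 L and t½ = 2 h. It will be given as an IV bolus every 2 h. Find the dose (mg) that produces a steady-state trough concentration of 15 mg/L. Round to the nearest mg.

τ/t½ = 2/2 ≈ 1, so f = (1/2)^(2/2) ≈ 0.500000.
Cmin,ss = (D/Vd)·f/(1−f), so D = Cmin,ss·Vd·(1−f)/f.
D = 15 × 80 × (1−f)/f ≈ 15 × 80 × 1.00000 ≈ 1200.00 mg.

1200 mg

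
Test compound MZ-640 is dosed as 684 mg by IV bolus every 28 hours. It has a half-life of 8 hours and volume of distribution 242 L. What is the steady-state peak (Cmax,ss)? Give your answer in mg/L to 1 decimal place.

3.1 mg/L

k = ln2/t½ = ln2/8 ≈ 0.086643 h⁻¹; fraction remaining f = e^(−kτ) = e^(−0.086643×28) ≈ 0.0884.
At steady state, accumulation factor R = 1/(1 − e^(−kτ)) ≈ 1.0970.
Each bolus raises the concentration by D/Vd = 684/242 ≈ 2.826 mg/L.
Cmax,ss = C₀/(1 − f) ≈ 2.826/0.9116 ≈ 3.100 mg/L.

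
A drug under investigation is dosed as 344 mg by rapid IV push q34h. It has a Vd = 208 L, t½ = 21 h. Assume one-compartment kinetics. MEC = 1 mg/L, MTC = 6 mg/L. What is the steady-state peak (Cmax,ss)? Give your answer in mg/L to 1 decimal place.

k = ln2/t½ = ln2/21 ≈ 0.033007 h⁻¹; fraction remaining f = e^(−kτ) = e^(−0.033007×34) ≈ 0.3256.
At steady state, accumulation factor R = 1/(1 − e^(−kτ)) ≈ 1.4828.
Each bolus raises the concentration by D/Vd = 344/208 ≈ 1.654 mg/L.
Cmax,ss = C₀/(1 − f) ≈ 1.654/0.6744 ≈ 2.453 mg/L.
Peak 2.5 mg/L vs MTC 6 mg/L: below toxic threshold.

2.5 mg/L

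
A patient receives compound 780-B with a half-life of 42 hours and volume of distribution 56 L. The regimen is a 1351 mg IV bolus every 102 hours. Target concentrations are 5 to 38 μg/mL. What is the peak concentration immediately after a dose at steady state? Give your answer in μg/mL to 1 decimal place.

29.6 μg/mL

τ/t½ = 102/42 ≈ 2.4286, so fraction remaining f = (1/2)^(102/42) ≈ 0.1857.
Accumulation ratio R = 1/(1 − f) ≈ 1/0.8143 ≈ 1.2280.
Single-dose peak C₀ = D/Vd = 1351/56 ≈ 24.125 μg/mL.
Steady-state peak Cmax,ss = C₀·R ≈ 24.125 × 1.2280 ≈ 29.625 μg/mL.
Peak 29.6 μg/mL vs MTC 38 μg/mL: below toxic threshold.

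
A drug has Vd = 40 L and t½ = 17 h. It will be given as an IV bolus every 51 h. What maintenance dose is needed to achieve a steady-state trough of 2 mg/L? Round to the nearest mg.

560 mg

τ/t½ = 51/17 ≈ 3, so f = (1/2)^(51/17) ≈ 0.125000.
Cmin,ss = (D/Vd)·f/(1−f), so D = Cmin,ss·Vd·(1−f)/f.
D = 2 × 40 × (1−f)/f ≈ 2 × 40 × 7.00000 ≈ 560.00 mg.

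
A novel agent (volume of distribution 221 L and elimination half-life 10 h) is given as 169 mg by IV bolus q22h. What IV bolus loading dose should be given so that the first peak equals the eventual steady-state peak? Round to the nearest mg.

f = (1/2)^(22/10) ≈ 0.217638; accumulation ratio R = 1/(1−f) ≈ 1.27818.
Loading dose to hit Cmax,ss on first dose: D_load = D_maint·R ≈ 169 × 1.27818 ≈ 216.01 mg.

216 mg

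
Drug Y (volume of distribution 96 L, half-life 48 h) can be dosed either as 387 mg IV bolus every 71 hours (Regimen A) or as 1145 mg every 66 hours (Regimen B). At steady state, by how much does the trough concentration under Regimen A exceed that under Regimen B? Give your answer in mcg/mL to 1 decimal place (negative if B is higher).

Regimen A: f = (1/2)^(71/48) ≈ 0.3587; Cmin,ss = (387/96)·f/(1−f) ≈ 2.255 mcg/mL.
Regimen B: f = (1/2)^(66/48) ≈ 0.3856; Cmin,ss = (1145/96)·f/(1−f) ≈ 7.485 mcg/mL.
Difference ≈ 2.255 − 7.485 ≈ -5.230 mcg/mL.

-5.2 mcg/mL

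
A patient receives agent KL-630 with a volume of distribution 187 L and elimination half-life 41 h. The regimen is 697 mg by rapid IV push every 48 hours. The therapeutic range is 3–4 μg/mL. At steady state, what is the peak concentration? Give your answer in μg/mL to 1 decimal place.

6.7 μg/mL

k = ln2/t½ = ln2/41 ≈ 0.016906 h⁻¹; fraction remaining f = e^(−kτ) = e^(−0.016906×48) ≈ 0.4442.
At steady state, accumulation factor R = 1/(1 − e^(−kτ)) ≈ 1.7992.
Each bolus raises the concentration by D/Vd = 697/187 ≈ 3.727 μg/mL.
Steady-state peak Cmax,ss = C₀·R ≈ 3.727 × 1.7992 ≈ 6.706 μg/mL.
Peak 6.7 μg/mL vs MTC 4 μg/mL: exceeds toxic threshold.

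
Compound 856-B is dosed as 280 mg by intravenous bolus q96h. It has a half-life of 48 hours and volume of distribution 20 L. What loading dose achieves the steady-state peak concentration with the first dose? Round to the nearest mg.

373 mg

f = (1/2)^(96/48) ≈ 0.250000; accumulation ratio R = 1/(1−f) ≈ 1.33333.
Loading dose to hit Cmax,ss on first dose: D_load = D_maint·R ≈ 280 × 1.33333 ≈ 373.33 mg.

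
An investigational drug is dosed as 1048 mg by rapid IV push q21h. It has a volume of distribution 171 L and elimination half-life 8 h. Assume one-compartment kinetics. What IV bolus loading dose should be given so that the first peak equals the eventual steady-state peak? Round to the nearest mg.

f = (1/2)^(21/8) ≈ 0.162105; accumulation ratio R = 1/(1−f) ≈ 1.19347.
Loading dose to hit Cmax,ss on first dose: D_load = D_maint·R ≈ 1048 × 1.19347 ≈ 1250.76 mg.

1251 mg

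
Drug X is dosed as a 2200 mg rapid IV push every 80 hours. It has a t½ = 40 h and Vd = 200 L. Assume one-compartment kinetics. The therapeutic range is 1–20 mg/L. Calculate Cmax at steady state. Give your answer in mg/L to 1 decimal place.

14.7 mg/L

τ = 80 h = 2 half-lives, so f = (1/2)^2 = 0.25.
At steady state, R = 1/(1 − 0.25) = 4/3.
Single-dose peak C₀ = D/Vd = 2200/200 = 11 mg/L.
Steady-state peak Cmax,ss = C₀·R = 11 × 4/3 ≈ 14.667 mg/L.
Peak 14.7 mg/L vs MTC 20 mg/L: below toxic threshold.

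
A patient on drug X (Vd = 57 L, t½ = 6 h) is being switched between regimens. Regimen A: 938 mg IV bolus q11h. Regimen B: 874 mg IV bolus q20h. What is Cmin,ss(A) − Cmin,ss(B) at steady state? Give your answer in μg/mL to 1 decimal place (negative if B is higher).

Regimen A: f = (1/2)^(11/6) ≈ 0.2806; Cmin,ss = (938/57)·f/(1−f) ≈ 6.419 μg/mL.
Regimen B: f = (1/2)^(20/6) ≈ 0.0992; Cmin,ss = (874/57)·f/(1−f) ≈ 1.689 μg/mL.
Difference ≈ 6.419 − 1.689 ≈ 4.730 μg/mL.

4.7 μg/mL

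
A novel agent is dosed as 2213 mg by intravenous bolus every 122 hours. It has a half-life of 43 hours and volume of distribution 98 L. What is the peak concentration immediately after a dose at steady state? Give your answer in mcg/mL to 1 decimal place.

Over one 122-h interval, 122/43 ≈ 2.8372 half-lives elapse, leaving f ≈ 0.1399 of each dose.
Accumulation ratio R = 1/(1 − f) ≈ 1/0.8601 ≈ 1.1627.
Each bolus raises the concentration by D/Vd = 2213/98 ≈ 22.582 mcg/mL.
Steady-state peak Cmax,ss = C₀·R ≈ 22.582 × 1.1627 ≈ 26.256 mcg/mL.

26.3 mcg/mL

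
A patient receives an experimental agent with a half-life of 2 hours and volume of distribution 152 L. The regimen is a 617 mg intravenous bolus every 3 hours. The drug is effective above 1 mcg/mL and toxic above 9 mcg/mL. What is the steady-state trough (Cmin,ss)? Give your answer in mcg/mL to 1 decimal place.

k = ln2/t½ = ln2/2 ≈ 0.346574 h⁻¹; fraction remaining f = e^(−kτ) = e^(−0.346574×3) ≈ 0.3536.
Accumulation ratio R = 1/(1 − f) ≈ 1/0.6464 ≈ 1.5470.
Single-dose peak C₀ = D/Vd = 617/152 ≈ 4.059 mcg/mL.
Steady-state peak Cmax,ss = C₀·R ≈ 4.059 × 1.5470 ≈ 6.279 mcg/mL.
One interval later, Cmin,ss = Cmax,ss·e^(−kτ) ≈ 6.279 × 0.3536 ≈ 2.220 mcg/mL.
Trough 2.2 mcg/mL vs MEC 1 mcg/mL: adequate.

2.2 mcg/mL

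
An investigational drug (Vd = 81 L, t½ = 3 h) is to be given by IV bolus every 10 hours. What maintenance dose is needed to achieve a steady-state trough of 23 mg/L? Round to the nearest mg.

τ/t½ = 10/3 ≈ 3.3333, so f = (1/2)^(10/3) ≈ 0.099213.
Cmin,ss = (D/Vd)·f/(1−f), so D = Cmin,ss·Vd·(1−f)/f.
D = 23 × 81 × (1−f)/f ≈ 23 × 81 × 9.07932 ≈ 16914.77 mg.

16915 mg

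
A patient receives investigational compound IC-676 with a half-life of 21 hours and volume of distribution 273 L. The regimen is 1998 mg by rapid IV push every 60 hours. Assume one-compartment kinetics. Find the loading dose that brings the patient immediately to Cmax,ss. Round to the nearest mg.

2318 mg

f = (1/2)^(60/21) ≈ 0.138011; accumulation ratio R = 1/(1−f) ≈ 1.16011.
Loading dose to hit Cmax,ss on first dose: D_load = D_maint·R ≈ 1998 × 1.16011 ≈ 2317.90 mg.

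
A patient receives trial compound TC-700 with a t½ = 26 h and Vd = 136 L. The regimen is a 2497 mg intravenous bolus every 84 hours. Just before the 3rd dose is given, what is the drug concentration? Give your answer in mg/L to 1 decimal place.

2.2 mg/L

f = (1/2)^(τ/t½) = (1/2)^(84/26) ≈ 0.1065.
C₀ = D/Vd = 2497/136 ≈ 18.360 mg/L.
Before the 3rd dose, 2 doses have been given. Superposition: Cmin = C₀·(f + f²).
≈ 18.360 × (0.1065 + 0.0113) ≈ 18.360 × 0.1178 ≈ 2.163 mg/L.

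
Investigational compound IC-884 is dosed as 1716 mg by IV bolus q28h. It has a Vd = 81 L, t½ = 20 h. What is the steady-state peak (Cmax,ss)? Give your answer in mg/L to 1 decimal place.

34.1 mg/L

Over one 28-h interval, 28/20 ≈ 1.4 half-lives elapse, leaving f ≈ 0.3789 of each dose.
Accumulation ratio R = 1/(1 − f) ≈ 1/0.6211 ≈ 1.6100.
Single-dose peak C₀ = D/Vd = 1716/81 ≈ 21.185 mg/L.
Cmax,ss = C₀/(1 − f) ≈ 21.185/0.6211 ≈ 34.109 mg/L.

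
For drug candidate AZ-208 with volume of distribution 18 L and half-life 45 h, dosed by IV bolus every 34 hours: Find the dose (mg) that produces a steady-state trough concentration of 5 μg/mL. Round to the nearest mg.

τ/t½ = 34/45 ≈ 0.75556, so f = (1/2)^(34/45) ≈ 0.592318.
Cmin,ss = (D/Vd)·f/(1−f), so D = Cmin,ss·Vd·(1−f)/f.
D = 5 × 18 × (1−f)/f ≈ 5 × 18 × 0.68828 ≈ 61.95 mg.

62 mg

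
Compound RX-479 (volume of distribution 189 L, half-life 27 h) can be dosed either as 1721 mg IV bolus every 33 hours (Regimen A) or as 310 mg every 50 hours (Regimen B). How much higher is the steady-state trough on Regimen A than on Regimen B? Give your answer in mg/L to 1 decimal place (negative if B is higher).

Regimen A: f = (1/2)^(33/27) ≈ 0.4286; Cmin,ss = (1721/189)·f/(1−f) ≈ 6.830 mg/L.
Regimen B: f = (1/2)^(50/27) ≈ 0.2770; Cmin,ss = (310/189)·f/(1−f) ≈ 0.628 mg/L.
Difference ≈ 6.830 − 0.628 ≈ 6.202 mg/L.

6.2 mg/L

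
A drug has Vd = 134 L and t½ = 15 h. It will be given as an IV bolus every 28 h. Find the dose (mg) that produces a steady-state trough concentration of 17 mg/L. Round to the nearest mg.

τ/t½ = 28/15 ≈ 1.8667, so f = (1/2)^(28/15) ≈ 0.274206.
Cmin,ss = (D/Vd)·f/(1−f), so D = Cmin,ss·Vd·(1−f)/f.
D = 17 × 134 × (1−f)/f ≈ 17 × 134 × 2.64689 ≈ 6029.62 mg.

6030 mg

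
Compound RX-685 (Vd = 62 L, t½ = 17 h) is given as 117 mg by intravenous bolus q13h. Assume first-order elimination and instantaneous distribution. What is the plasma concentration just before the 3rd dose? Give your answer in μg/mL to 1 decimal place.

1.8 μg/mL

f = (1/2)^(τ/t½) = (1/2)^(13/17) ≈ 0.5886.
C₀ = D/Vd = 117/62 ≈ 1.887 μg/mL.
Before the 3rd dose, 2 doses have been given. Superposition: Cmin = C₀·(f + f²).
≈ 1.887 × (0.5886 + 0.3464) ≈ 1.887 × 0.9350 ≈ 1.764 μg/mL.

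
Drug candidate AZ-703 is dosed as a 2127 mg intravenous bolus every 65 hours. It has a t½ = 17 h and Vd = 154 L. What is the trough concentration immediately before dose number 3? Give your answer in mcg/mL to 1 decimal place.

1.0 mcg/mL

f = (1/2)^(τ/t½) = (1/2)^(65/17) ≈ 0.0706.
C₀ = D/Vd = 2127/154 ≈ 13.812 mcg/mL.
Before the 3rd dose, 2 doses have been given. Superposition: Cmin = C₀·(f + f²).
≈ 13.812 × (0.0706 + 0.0050) ≈ 13.812 × 0.0756 ≈ 1.044 mcg/mL.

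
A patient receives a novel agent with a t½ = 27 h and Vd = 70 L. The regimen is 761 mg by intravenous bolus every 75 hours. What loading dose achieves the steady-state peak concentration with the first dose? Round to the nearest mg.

f = (1/2)^(75/27) ≈ 0.145816; accumulation ratio R = 1/(1−f) ≈ 1.17071.
Loading dose to hit Cmax,ss on first dose: D_load = D_maint·R ≈ 761 × 1.17071 ≈ 890.91 mg.

891 mg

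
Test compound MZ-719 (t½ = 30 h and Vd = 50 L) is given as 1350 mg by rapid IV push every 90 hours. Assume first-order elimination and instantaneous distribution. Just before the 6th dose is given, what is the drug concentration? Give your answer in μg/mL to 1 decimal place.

3.9 μg/mL

f = (1/2)^(τ/t½) = (1/2)^(90/30) ≈ 0.1250.
C₀ = D/Vd = 1350/50 ≈ 27.000 μg/mL.
Before the 6th dose, 5 doses have been given. Superposition: Cmin = C₀·(f + f² + … + f^5).
≈ 27.000 × (0.1250 + 0.0156 + 0.0020 + 0.0002 + 0.0000) ≈ 27.000 × 0.1428 ≈ 3.856 μg/mL.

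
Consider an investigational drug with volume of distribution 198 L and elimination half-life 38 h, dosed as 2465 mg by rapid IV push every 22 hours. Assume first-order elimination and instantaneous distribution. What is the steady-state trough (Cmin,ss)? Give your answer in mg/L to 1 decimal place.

Over one 22-h interval, 22/38 ≈ 0.57895 half-lives elapse, leaving f ≈ 0.6695 of each dose.
At steady state, accumulation factor R = 1/(1 − e^(−kτ)) ≈ 3.0257.
Single-dose peak C₀ = D/Vd = 2465/198 ≈ 12.449 mg/L.
Steady-state peak Cmax,ss = C₀·R ≈ 12.449 × 3.0257 ≈ 37.667 mg/L.
One interval later, Cmin,ss = Cmax,ss·e^(−kτ) ≈ 37.667 × 0.6695 ≈ 25.218 mg/L.

25.2 mg/L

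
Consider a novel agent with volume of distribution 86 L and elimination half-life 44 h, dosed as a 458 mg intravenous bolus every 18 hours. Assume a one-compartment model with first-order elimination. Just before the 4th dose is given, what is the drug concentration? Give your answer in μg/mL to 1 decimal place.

f = (1/2)^(τ/t½) = (1/2)^(18/44) ≈ 0.7531.
C₀ = D/Vd = 458/86 ≈ 5.326 μg/mL.
Before the 4th dose, 3 doses have been given. Superposition: Cmin = C₀·(f + f² + … + f^3).
≈ 5.326 × (0.7531 + 0.5672 + 0.4271) ≈ 5.326 × 1.7474 ≈ 9.307 μg/mL.

9.3 μg/mL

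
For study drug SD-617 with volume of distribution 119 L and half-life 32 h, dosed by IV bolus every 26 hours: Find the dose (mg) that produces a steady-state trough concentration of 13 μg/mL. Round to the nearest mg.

τ/t½ = 26/32 ≈ 0.8125, so f = (1/2)^(26/32) ≈ 0.569394.
Cmin,ss = (D/Vd)·f/(1−f), so D = Cmin,ss·Vd·(1−f)/f.
D = 13 × 119 × (1−f)/f ≈ 13 × 119 × 0.75625 ≈ 1169.92 mg.

1170 mg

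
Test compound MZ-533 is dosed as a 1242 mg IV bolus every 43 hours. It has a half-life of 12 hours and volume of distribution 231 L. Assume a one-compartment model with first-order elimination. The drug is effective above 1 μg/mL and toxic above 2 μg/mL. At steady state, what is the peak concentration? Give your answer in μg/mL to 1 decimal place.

Over one 43-h interval, 43/12 ≈ 3.5833 half-lives elapse, leaving f ≈ 0.0834 of each dose.
Accumulation ratio R = 1/(1 − f) ≈ 1/0.9166 ≈ 1.0910.
Each bolus raises the concentration by D/Vd = 1242/231 ≈ 5.377 μg/mL.
Steady-state peak Cmax,ss = C₀·R ≈ 5.377 × 1.0910 ≈ 5.866 μg/mL.
Peak 5.9 μg/mL vs MTC 2 μg/mL: exceeds toxic threshold.

5.9 μg/mL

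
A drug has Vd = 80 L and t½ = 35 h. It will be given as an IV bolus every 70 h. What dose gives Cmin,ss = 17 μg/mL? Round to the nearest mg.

τ/t½ = 70/35 ≈ 2, so f = (1/2)^(70/35) ≈ 0.250000.
Cmin,ss = (D/Vd)·f/(1−f), so D = Cmin,ss·Vd·(1−f)/f.
D = 17 × 80 × (1−f)/f ≈ 17 × 80 × 3.00000 ≈ 4080.00 mg.

4080 mg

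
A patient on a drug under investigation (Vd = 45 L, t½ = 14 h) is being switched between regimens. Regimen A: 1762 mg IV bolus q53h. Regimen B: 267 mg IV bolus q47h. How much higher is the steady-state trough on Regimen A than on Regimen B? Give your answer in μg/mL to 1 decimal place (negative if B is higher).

2.4 μg/mL

Regimen A: f = (1/2)^(53/14) ≈ 0.0725; Cmin,ss = (1762/45)·f/(1−f) ≈ 3.061 μg/mL.
Regimen B: f = (1/2)^(47/14) ≈ 0.0976; Cmin,ss = (267/45)·f/(1−f) ≈ 0.642 μg/mL.
Difference ≈ 3.061 − 0.642 ≈ 2.419 μg/mL.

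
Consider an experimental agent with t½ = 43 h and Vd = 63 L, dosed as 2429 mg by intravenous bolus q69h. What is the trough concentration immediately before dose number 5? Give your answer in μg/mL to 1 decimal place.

f = (1/2)^(τ/t½) = (1/2)^(69/43) ≈ 0.3288.
C₀ = D/Vd = 2429/63 ≈ 38.556 μg/mL.
Before the 5th dose, 4 doses have been given. Superposition: Cmin = C₀·(f + f² + … + f^4).
≈ 38.556 × (0.3288 + 0.1081 + 0.0355 + 0.0117) ≈ 38.556 × 0.4841 ≈ 18.665 μg/mL.

18.7 μg/mL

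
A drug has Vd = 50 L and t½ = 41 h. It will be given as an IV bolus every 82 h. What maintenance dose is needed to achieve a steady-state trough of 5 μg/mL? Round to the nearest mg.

τ/t½ = 82/41 ≈ 2, so f = (1/2)^(82/41) ≈ 0.250000.
Cmin,ss = (D/Vd)·f/(1−f), so D = Cmin,ss·Vd·(1−f)/f.
D = 5 × 50 × (1−f)/f ≈ 5 × 50 × 3.00000 ≈ 750.00 mg.

750 mg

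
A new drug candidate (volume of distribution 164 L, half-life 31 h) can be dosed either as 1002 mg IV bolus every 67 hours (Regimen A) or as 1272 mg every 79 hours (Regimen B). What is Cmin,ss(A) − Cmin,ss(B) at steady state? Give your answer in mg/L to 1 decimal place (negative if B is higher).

0.2 mg/L

Regimen A: f = (1/2)^(67/31) ≈ 0.2236; Cmin,ss = (1002/164)·f/(1−f) ≈ 1.760 mg/L.
Regimen B: f = (1/2)^(79/31) ≈ 0.1709; Cmin,ss = (1272/164)·f/(1−f) ≈ 1.599 mg/L.
Difference ≈ 1.760 − 1.599 ≈ 0.161 mg/L.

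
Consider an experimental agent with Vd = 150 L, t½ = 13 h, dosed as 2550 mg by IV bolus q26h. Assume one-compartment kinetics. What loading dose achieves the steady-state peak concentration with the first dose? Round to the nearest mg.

3400 mg

f = (1/2)^(26/13) ≈ 0.250000; accumulation ratio R = 1/(1−f) ≈ 1.33333.
Loading dose to hit Cmax,ss on first dose: D_load = D_maint·R ≈ 2550 × 1.33333 ≈ 3399.99 mg.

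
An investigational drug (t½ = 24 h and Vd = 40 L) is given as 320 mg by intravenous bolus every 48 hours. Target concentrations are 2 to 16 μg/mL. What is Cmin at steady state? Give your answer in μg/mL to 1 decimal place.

2.7 μg/mL

The dosing interval is 2 half-lives, so f = 2^(−2) = 0.25.
At steady state, R = 1/(1 − 0.25) = 4/3.
Single-dose peak C₀ = D/Vd = 320/40 = 8 μg/mL.
Steady-state peak Cmax,ss = C₀·R = 8 × 4/3 ≈ 10.667 μg/mL.
Steady-state trough Cmin,ss = Cmax,ss·f ≈ 10.667 × 0.25 ≈ 2.667 μg/mL.
Trough 2.7 μg/mL vs MEC 2 μg/mL: adequate.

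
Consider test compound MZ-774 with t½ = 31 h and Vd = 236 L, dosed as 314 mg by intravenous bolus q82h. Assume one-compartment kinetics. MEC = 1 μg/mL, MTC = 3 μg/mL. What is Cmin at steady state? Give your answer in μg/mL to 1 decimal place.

τ/t½ = 82/31 ≈ 2.6452, so fraction remaining f = (1/2)^(82/31) ≈ 0.1599.
Single-dose peak C₀ = D/Vd = 314/236 ≈ 1.331 μg/mL.
Steady-state trough Cmin,ss = C₀·f/(1−f) ≈ 1.331 × 0.1599/0.8401 ≈ 0.253 μg/mL.
Trough 0.3 μg/mL vs MEC 1 μg/mL: subtherapeutic.

0.3 μg/mL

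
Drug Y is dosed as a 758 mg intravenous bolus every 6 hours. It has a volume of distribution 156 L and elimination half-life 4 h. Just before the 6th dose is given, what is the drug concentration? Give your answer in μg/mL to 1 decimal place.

f = (1/2)^(τ/t½) = (1/2)^(6/4) ≈ 0.3536.
C₀ = D/Vd = 758/156 ≈ 4.859 μg/mL.
Before the 6th dose, 5 doses have been given. Superposition: Cmin = C₀·(f + f² + … + f^5).
≈ 4.859 × (0.3536 + 0.1250 + 0.0442 + 0.0156 + 0.0055) ≈ 4.859 × 0.5439 ≈ 2.643 μg/mL.

2.6 μg/mL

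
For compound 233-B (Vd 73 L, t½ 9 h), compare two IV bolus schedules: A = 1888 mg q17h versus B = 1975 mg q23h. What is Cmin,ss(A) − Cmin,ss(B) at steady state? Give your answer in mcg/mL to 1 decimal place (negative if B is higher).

4.0 mcg/mL

Regimen A: f = (1/2)^(17/9) ≈ 0.2700; Cmin,ss = (1888/73)·f/(1−f) ≈ 9.566 mcg/mL.
Regimen B: f = (1/2)^(23/9) ≈ 0.1701; Cmin,ss = (1975/73)·f/(1−f) ≈ 5.545 mcg/mL.
Difference ≈ 9.566 − 5.545 ≈ 4.021 mcg/mL.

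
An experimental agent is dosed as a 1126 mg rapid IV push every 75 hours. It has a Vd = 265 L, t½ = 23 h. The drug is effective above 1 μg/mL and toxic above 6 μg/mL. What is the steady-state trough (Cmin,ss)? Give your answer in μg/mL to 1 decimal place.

0.5 μg/mL

k = ln2/t½ = ln2/23 ≈ 0.030137 h⁻¹; fraction remaining f = e^(−kτ) = e^(−0.030137×75) ≈ 0.1043.
At steady state, accumulation factor R = 1/(1 − e^(−kτ)) ≈ 1.1164.
Each bolus raises the concentration by D/Vd = 1126/265 ≈ 4.249 μg/mL.
Steady-state peak Cmax,ss = C₀·R ≈ 4.249 × 1.1164 ≈ 4.744 μg/mL.
One interval later, Cmin,ss = Cmax,ss·e^(−kτ) ≈ 4.744 × 0.1043 ≈ 0.495 μg/mL.
Trough 0.5 μg/mL vs MEC 1 μg/mL: subtherapeutic.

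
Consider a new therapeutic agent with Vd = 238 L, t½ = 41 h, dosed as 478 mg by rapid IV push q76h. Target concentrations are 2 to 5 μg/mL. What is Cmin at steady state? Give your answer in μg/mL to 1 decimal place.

0.8 μg/mL

Over one 76-h interval, 76/41 ≈ 1.8537 half-lives elapse, leaving f ≈ 0.2767 of each dose.
Each bolus raises the concentration by D/Vd = 478/238 ≈ 2.008 μg/mL.
Steady-state trough Cmin,ss = C₀·f/(1−f) ≈ 2.008 × 0.2767/0.7233 ≈ 0.768 μg/mL.
Trough 0.8 μg/mL vs MEC 2 μg/mL: subtherapeutic.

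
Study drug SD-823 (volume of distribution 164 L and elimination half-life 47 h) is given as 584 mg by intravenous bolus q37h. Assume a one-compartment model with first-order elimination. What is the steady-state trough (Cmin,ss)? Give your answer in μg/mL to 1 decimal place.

Over one 37-h interval, 37/47 ≈ 0.78723 half-lives elapse, leaving f ≈ 0.5795 of each dose.
At steady state, accumulation factor R = 1/(1 − e^(−kτ)) ≈ 2.3781.
Each bolus raises the concentration by D/Vd = 584/164 ≈ 3.561 μg/mL.
Cmax,ss = C₀/(1 − f) ≈ 3.561/0.4205 ≈ 8.468 μg/mL.
One interval later, Cmin,ss = Cmax,ss·e^(−kτ) ≈ 8.468 × 0.5795 ≈ 4.907 μg/mL.

4.9 μg/mL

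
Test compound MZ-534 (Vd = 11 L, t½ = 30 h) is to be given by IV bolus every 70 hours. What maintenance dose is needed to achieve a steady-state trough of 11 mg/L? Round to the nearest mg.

489 mg

τ/t½ = 70/30 ≈ 2.3333, so f = (1/2)^(70/30) ≈ 0.198425.
Cmin,ss = (D/Vd)·f/(1−f), so D = Cmin,ss·Vd·(1−f)/f.
D = 11 × 11 × (1−f)/f ≈ 11 × 11 × 4.03969 ≈ 488.80 mg.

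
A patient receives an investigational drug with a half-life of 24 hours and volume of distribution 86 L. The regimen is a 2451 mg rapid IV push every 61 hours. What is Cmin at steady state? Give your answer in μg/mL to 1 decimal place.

Over one 61-h interval, 61/24 ≈ 2.5417 half-lives elapse, leaving f ≈ 0.1717 of each dose.
Single-dose peak C₀ = D/Vd = 2451/86 ≈ 28.500 μg/mL.
Steady-state trough Cmin,ss = C₀·f/(1−f) ≈ 28.500 × 0.1717/0.8283 ≈ 5.908 μg/mL.

5.9 μg/mL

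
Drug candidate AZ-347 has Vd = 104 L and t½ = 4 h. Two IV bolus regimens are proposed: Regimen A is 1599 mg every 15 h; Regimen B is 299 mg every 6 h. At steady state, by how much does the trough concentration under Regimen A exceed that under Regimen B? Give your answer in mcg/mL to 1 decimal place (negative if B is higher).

-0.3 mcg/mL

Regimen A: f = (1/2)^(15/4) ≈ 0.0743; Cmin,ss = (1599/104)·f/(1−f) ≈ 1.234 mcg/mL.
Regimen B: f = (1/2)^(6/4) ≈ 0.3536; Cmin,ss = (299/104)·f/(1−f) ≈ 1.573 mcg/mL.
Difference ≈ 1.234 − 1.573 ≈ -0.339 mcg/mL.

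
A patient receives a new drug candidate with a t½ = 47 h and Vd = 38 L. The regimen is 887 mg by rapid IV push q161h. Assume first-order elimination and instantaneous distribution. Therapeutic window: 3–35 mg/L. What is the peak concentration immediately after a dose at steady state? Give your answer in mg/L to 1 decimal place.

τ/t½ = 161/47 ≈ 3.4255, so fraction remaining f = (1/2)^(161/47) ≈ 0.0931.
Accumulation ratio R = 1/(1 − f) ≈ 1/0.9069 ≈ 1.1027.
Single-dose peak C₀ = D/Vd = 887/38 ≈ 23.342 mg/L.
Steady-state peak Cmax,ss = C₀·R ≈ 23.342 × 1.1027 ≈ 25.739 mg/L.
Peak 25.7 mg/L vs MTC 35 mg/L: below toxic threshold.

25.7 mg/L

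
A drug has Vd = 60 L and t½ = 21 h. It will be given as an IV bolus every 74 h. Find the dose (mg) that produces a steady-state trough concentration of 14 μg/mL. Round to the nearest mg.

8822 mg

τ/t½ = 74/21 ≈ 3.5238, so f = (1/2)^(74/21) ≈ 0.086942.
Cmin,ss = (D/Vd)·f/(1−f), so D = Cmin,ss·Vd·(1−f)/f.
D = 14 × 60 × (1−f)/f ≈ 14 × 60 × 10.50192 ≈ 8821.61 mg.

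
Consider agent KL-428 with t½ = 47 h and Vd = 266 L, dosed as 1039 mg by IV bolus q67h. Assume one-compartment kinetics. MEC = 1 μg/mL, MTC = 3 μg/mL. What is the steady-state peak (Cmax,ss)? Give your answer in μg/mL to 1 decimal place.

τ/t½ = 67/47 ≈ 1.4255, so fraction remaining f = (1/2)^(67/47) ≈ 0.3723.
Accumulation ratio R = 1/(1 − f) ≈ 1/0.6277 ≈ 1.5931.
Single-dose peak C₀ = D/Vd = 1039/266 ≈ 3.906 μg/mL.
Steady-state peak Cmax,ss = C₀·R ≈ 3.906 × 1.5931 ≈ 6.223 μg/mL.
Peak 6.2 μg/mL vs MTC 3 μg/mL: exceeds toxic threshold.

6.2 μg/mL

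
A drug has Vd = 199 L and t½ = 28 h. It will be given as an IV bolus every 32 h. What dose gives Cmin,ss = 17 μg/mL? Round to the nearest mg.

4087 mg

τ/t½ = 32/28 ≈ 1.1429, so f = (1/2)^(32/28) ≈ 0.452862.
Cmin,ss = (D/Vd)·f/(1−f), so D = Cmin,ss·Vd·(1−f)/f.
D = 17 × 199 × (1−f)/f ≈ 17 × 199 × 1.20818 ≈ 4087.27 mg.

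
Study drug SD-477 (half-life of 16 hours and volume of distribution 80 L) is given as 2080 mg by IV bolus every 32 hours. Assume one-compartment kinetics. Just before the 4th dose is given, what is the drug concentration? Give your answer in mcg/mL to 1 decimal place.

8.5 mcg/mL

f = (1/2)^(τ/t½) = (1/2)^(32/16) ≈ 0.2500.
C₀ = D/Vd = 2080/80 ≈ 26.000 mcg/mL.
Before the 4th dose, 3 doses have been given. Superposition: Cmin = C₀·(f + f² + … + f^3).
≈ 26.000 × (0.2500 + 0.0625 + 0.0156) ≈ 26.000 × 0.3281 ≈ 8.531 mcg/mL.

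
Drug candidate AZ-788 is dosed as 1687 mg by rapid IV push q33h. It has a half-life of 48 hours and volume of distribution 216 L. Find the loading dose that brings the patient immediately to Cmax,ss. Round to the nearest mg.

f = (1/2)^(33/48) ≈ 0.620929; accumulation ratio R = 1/(1−f) ≈ 2.63803.
Loading dose to hit Cmax,ss on first dose: D_load = D_maint·R ≈ 1687 × 2.63803 ≈ 4450.36 mg.

4450 mg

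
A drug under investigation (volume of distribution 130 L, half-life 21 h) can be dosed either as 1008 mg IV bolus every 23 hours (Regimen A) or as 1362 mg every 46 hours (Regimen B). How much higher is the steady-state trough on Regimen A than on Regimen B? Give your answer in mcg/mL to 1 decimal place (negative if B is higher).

3.9 mcg/mL

Regimen A: f = (1/2)^(23/21) ≈ 0.4681; Cmin,ss = (1008/130)·f/(1−f) ≈ 6.824 mcg/mL.
Regimen B: f = (1/2)^(46/21) ≈ 0.2191; Cmin,ss = (1362/130)·f/(1−f) ≈ 2.940 mcg/mL.
Difference ≈ 6.824 − 2.940 ≈ 3.884 mcg/mL.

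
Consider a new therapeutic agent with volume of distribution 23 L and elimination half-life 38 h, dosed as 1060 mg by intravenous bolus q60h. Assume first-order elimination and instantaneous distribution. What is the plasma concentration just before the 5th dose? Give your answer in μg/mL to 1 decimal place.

22.9 μg/mL

f = (1/2)^(τ/t½) = (1/2)^(60/38) ≈ 0.3347.
C₀ = D/Vd = 1060/23 ≈ 46.087 μg/mL.
Before the 5th dose, 4 doses have been given. Superposition: Cmin = C₀·(f + f² + … + f^4).
≈ 46.087 × (0.3347 + 0.1120 + 0.0375 + 0.0125) ≈ 46.087 × 0.4967 ≈ 22.891 μg/mL.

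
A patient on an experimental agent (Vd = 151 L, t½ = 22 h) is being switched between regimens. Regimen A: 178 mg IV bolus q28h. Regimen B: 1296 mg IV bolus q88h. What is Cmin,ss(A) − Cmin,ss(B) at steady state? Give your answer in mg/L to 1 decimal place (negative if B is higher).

0.3 mg/L

Regimen A: f = (1/2)^(28/22) ≈ 0.4139; Cmin,ss = (178/151)·f/(1−f) ≈ 0.832 mg/L.
Regimen B: f = (1/2)^(88/22) ≈ 0.0625; Cmin,ss = (1296/151)·f/(1−f) ≈ 0.572 mg/L.
Difference ≈ 0.832 − 0.572 ≈ 0.260 mg/L.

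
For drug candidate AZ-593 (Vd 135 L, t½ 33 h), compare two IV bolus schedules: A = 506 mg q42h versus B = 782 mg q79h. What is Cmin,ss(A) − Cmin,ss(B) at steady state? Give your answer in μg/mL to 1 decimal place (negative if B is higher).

1.3 μg/mL

Regimen A: f = (1/2)^(42/33) ≈ 0.4139; Cmin,ss = (506/135)·f/(1−f) ≈ 2.647 μg/mL.
Regimen B: f = (1/2)^(79/33) ≈ 0.1903; Cmin,ss = (782/135)·f/(1−f) ≈ 1.361 μg/mL.
Difference ≈ 2.647 − 1.361 ≈ 1.286 μg/mL.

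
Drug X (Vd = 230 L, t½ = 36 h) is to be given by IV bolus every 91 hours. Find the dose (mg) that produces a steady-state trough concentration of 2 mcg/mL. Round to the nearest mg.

2193 mg

τ/t½ = 91/36 ≈ 2.5278, so f = (1/2)^(91/36) ≈ 0.173406.
Cmin,ss = (D/Vd)·f/(1−f), so D = Cmin,ss·Vd·(1−f)/f.
D = 2 × 230 × (1−f)/f ≈ 2 × 230 × 4.76681 ≈ 2192.73 mg.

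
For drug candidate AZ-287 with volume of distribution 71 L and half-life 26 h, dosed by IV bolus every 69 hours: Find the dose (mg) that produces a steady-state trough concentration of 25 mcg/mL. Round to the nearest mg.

τ/t½ = 69/26 ≈ 2.6538, so f = (1/2)^(69/26) ≈ 0.158896.
Cmin,ss = (D/Vd)·f/(1−f), so D = Cmin,ss·Vd·(1−f)/f.
D = 25 × 71 × (1−f)/f ≈ 25 × 71 × 5.29342 ≈ 9395.82 mg.

9396 mg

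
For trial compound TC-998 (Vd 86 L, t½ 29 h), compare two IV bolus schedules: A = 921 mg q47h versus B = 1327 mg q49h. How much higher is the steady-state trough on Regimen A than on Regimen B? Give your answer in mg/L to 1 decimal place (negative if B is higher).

Regimen A: f = (1/2)^(47/29) ≈ 0.3252; Cmin,ss = (921/86)·f/(1−f) ≈ 5.161 mg/L.
Regimen B: f = (1/2)^(49/29) ≈ 0.3100; Cmin,ss = (1327/86)·f/(1−f) ≈ 6.932 mg/L.
Difference ≈ 5.161 − 6.932 ≈ -1.771 mg/L.

-1.8 mg/L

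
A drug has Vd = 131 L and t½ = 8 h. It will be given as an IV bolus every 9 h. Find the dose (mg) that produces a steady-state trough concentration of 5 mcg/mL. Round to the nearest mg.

774 mg

τ/t½ = 9/8 ≈ 1.125, so f = (1/2)^(9/8) ≈ 0.458502.
Cmin,ss = (D/Vd)·f/(1−f), so D = Cmin,ss·Vd·(1−f)/f.
D = 5 × 131 × (1−f)/f ≈ 5 × 131 × 1.18102 ≈ 773.57 mg.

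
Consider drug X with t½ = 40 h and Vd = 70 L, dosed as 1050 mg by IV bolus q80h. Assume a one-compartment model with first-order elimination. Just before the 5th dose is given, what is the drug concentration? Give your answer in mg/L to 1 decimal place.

5.0 mg/L

f = (1/2)^(τ/t½) = (1/2)^(80/40) ≈ 0.2500.
C₀ = D/Vd = 1050/70 ≈ 15.000 mg/L.
Before the 5th dose, 4 doses have been given. Superposition: Cmin = C₀·(f + f² + … + f^4).
≈ 15.000 × (0.2500 + 0.0625 + 0.0156 + 0.0039) ≈ 15.000 × 0.3320 ≈ 4.980 mg/L.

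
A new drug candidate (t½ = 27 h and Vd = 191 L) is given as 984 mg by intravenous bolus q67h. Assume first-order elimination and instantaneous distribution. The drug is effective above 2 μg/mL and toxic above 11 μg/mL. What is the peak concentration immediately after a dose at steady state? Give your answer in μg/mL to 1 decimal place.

6.3 μg/mL

k = ln2/t½ = ln2/27 ≈ 0.025672 h⁻¹; fraction remaining f = e^(−kτ) = e^(−0.025672×67) ≈ 0.1791.
Accumulation ratio R = 1/(1 − f) ≈ 1/0.8209 ≈ 1.2182.
Each bolus raises the concentration by D/Vd = 984/191 ≈ 5.152 μg/mL.
Steady-state peak Cmax,ss = C₀·R ≈ 5.152 × 1.2182 ≈ 6.276 μg/mL.
Peak 6.3 μg/mL vs MTC 11 μg/mL: below toxic threshold.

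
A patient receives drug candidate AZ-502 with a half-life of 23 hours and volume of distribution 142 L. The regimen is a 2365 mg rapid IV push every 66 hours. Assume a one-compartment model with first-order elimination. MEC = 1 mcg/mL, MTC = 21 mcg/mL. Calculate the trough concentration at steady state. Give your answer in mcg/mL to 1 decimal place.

k = ln2/t½ = ln2/23 ≈ 0.030137 h⁻¹; fraction remaining f = e^(−kτ) = e^(−0.030137×66) ≈ 0.1368.
At steady state, accumulation factor R = 1/(1 − e^(−kτ)) ≈ 1.1585.
Each bolus raises the concentration by D/Vd = 2365/142 ≈ 16.655 mcg/mL.
Steady-state peak Cmax,ss = C₀·R ≈ 16.655 × 1.1585 ≈ 19.295 mcg/mL.
One interval later, Cmin,ss = Cmax,ss·e^(−kτ) ≈ 19.295 × 0.1368 ≈ 2.640 mcg/mL.
Trough 2.6 mcg/mL vs MEC 1 mcg/mL: adequate.

2.6 mcg/mL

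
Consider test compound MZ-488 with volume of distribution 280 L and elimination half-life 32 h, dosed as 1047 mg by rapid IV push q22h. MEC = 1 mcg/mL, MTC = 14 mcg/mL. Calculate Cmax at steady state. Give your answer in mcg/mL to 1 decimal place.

τ/t½ = 22/32 ≈ 0.6875, so fraction remaining f = (1/2)^(22/32) ≈ 0.6209.
Accumulation ratio R = 1/(1 − f) ≈ 1/0.3791 ≈ 2.6378.
Single-dose peak C₀ = D/Vd = 1047/280 ≈ 3.739 mcg/mL.
Cmax,ss = C₀/(1 − f) ≈ 3.739/0.3791 ≈ 9.863 mcg/mL.
Peak 9.9 mcg/mL vs MTC 14 mcg/mL: below toxic threshold.

9.9 mcg/mL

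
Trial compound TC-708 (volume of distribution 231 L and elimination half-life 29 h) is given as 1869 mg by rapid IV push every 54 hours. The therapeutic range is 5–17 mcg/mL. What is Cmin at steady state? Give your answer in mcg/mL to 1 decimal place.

Over one 54-h interval, 54/29 ≈ 1.8621 half-lives elapse, leaving f ≈ 0.2751 of each dose.
Each bolus raises the concentration by D/Vd = 1869/231 ≈ 8.091 mcg/mL.
Steady-state trough Cmin,ss = C₀·f/(1−f) ≈ 8.091 × 0.2751/0.7249 ≈ 3.071 mcg/mL.
Trough 3.1 mcg/mL vs MEC 5 mcg/mL: subtherapeutic.

3.1 mcg/mL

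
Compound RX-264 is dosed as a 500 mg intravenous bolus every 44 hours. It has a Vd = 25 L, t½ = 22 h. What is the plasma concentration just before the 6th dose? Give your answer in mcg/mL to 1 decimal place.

6.7 mcg/mL

f = (1/2)^(τ/t½) = (1/2)^(44/22) ≈ 0.2500.
C₀ = D/Vd = 500/25 ≈ 20.000 mcg/mL.
Before the 6th dose, 5 doses have been given. Superposition: Cmin = C₀·(f + f² + … + f^5).
≈ 20.000 × (0.2500 + 0.0625 + 0.0156 + 0.0039 + 0.0010) ≈ 20.000 × 0.3330 ≈ 6.660 mcg/mL.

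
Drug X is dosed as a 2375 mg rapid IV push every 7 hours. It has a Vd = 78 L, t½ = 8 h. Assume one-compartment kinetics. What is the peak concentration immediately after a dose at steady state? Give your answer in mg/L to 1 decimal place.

k = ln2/t½ = ln2/8 ≈ 0.086643 h⁻¹; fraction remaining f = e^(−kτ) = e^(−0.086643×7) ≈ 0.5453.
At steady state, accumulation factor R = 1/(1 − e^(−kτ)) ≈ 2.1993.
Each bolus raises the concentration by D/Vd = 2375/78 ≈ 30.449 mg/L.
Steady-state peak Cmax,ss = C₀·R ≈ 30.449 × 2.1993 ≈ 66.966 mg/L.

67.0 mg/L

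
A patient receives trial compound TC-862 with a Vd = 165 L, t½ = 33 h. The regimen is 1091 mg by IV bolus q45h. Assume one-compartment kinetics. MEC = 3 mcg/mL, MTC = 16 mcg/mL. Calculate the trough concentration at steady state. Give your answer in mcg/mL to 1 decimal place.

k = ln2/t½ = ln2/33 ≈ 0.021004 h⁻¹; fraction remaining f = e^(−kτ) = e^(−0.021004×45) ≈ 0.3886.
At steady state, accumulation factor R = 1/(1 − e^(−kτ)) ≈ 1.6356.
Single-dose peak C₀ = D/Vd = 1091/165 ≈ 6.612 mcg/mL.
Cmax,ss = C₀/(1 − f) ≈ 6.612/0.6114 ≈ 10.815 mcg/mL.
Steady-state trough Cmin,ss = Cmax,ss·f ≈ 10.815 × 0.3886 ≈ 4.203 mcg/mL.
Trough 4.2 mcg/mL vs MEC 3 mcg/mL: adequate.

4.2 mcg/mL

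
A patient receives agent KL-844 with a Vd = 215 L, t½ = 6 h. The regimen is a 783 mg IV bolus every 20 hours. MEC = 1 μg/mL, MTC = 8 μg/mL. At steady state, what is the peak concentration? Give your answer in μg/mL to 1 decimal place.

4.0 μg/mL

k = ln2/t½ = ln2/6 ≈ 0.115525 h⁻¹; fraction remaining f = e^(−kτ) = e^(−0.115525×20) ≈ 0.0992.
Accumulation ratio R = 1/(1 − f) ≈ 1/0.9008 ≈ 1.1101.
Each bolus raises the concentration by D/Vd = 783/215 ≈ 3.642 μg/mL.
Steady-state peak Cmax,ss = C₀·R ≈ 3.642 × 1.1101 ≈ 4.043 μg/mL.
Peak 4.0 μg/mL vs MTC 8 μg/mL: below toxic threshold.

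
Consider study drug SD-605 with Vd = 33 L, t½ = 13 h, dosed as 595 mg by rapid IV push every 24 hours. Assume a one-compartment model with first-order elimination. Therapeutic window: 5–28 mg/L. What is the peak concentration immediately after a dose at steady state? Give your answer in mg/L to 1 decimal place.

25.0 mg/L

k = ln2/t½ = ln2/13 ≈ 0.053319 h⁻¹; fraction remaining f = e^(−kτ) = e^(−0.053319×24) ≈ 0.2781.
At steady state, accumulation factor R = 1/(1 − e^(−kτ)) ≈ 1.3852.
Single-dose peak C₀ = D/Vd = 595/33 ≈ 18.030 mg/L.
Steady-state peak Cmax,ss = C₀·R ≈ 18.030 × 1.3852 ≈ 24.975 mg/L.
Peak 25.0 mg/L vs MTC 28 mg/L: below toxic threshold.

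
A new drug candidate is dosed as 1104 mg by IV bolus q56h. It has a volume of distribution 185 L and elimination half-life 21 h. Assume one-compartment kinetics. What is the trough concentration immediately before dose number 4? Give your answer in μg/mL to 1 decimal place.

f = (1/2)^(τ/t½) = (1/2)^(56/21) ≈ 0.1575.
C₀ = D/Vd = 1104/185 ≈ 5.968 μg/mL.
Before the 4th dose, 3 doses have been given. Superposition: Cmin = C₀·(f + f² + … + f^3).
≈ 5.968 × (0.1575 + 0.0248 + 0.0039) ≈ 5.968 × 0.1862 ≈ 1.111 μg/mL.

1.1 μg/mL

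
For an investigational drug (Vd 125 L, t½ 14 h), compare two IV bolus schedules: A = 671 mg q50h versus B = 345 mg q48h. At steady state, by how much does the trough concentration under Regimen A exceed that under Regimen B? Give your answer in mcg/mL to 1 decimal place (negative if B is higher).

0.2 mcg/mL

Regimen A: f = (1/2)^(50/14) ≈ 0.0841; Cmin,ss = (671/125)·f/(1−f) ≈ 0.493 mcg/mL.
Regimen B: f = (1/2)^(48/14) ≈ 0.0929; Cmin,ss = (345/125)·f/(1−f) ≈ 0.283 mcg/mL.
Difference ≈ 0.493 − 0.283 ≈ 0.210 mcg/mL.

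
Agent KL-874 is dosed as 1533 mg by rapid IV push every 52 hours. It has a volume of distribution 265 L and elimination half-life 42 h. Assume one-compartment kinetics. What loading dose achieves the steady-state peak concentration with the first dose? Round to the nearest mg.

f = (1/2)^(52/42) ≈ 0.423932; accumulation ratio R = 1/(1−f) ≈ 1.73591.
Loading dose to hit Cmax,ss on first dose: D_load = D_maint·R ≈ 1533 × 1.73591 ≈ 2661.15 mg.

2661 mg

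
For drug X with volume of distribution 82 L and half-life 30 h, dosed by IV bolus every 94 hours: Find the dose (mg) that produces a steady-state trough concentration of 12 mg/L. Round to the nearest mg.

7650 mg

τ/t½ = 94/30 ≈ 3.1333, so f = (1/2)^(94/30) ≈ 0.113965.
Cmin,ss = (D/Vd)·f/(1−f), so D = Cmin,ss·Vd·(1−f)/f.
D = 12 × 82 × (1−f)/f ≈ 12 × 82 × 7.77462 ≈ 7650.23 mg.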